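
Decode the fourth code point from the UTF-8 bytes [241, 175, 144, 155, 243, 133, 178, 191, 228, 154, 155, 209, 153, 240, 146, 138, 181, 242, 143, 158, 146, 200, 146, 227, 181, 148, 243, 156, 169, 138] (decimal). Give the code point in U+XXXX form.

Offset 0: leading byte 0xF1 = 11110001 → 4-byte char #1 = F1 AF 90 9B.
Offset 4: leading byte 0xF3 = 11110011 → 4-byte char #2 = F3 85 B2 BF.
Offset 8: leading byte 0xE4 = 11100100 → 3-byte char #3 = E4 9A 9B.
Offset 11: leading byte 0xD1 = 11010001 → 2-byte char #4 = D1 99.
Leading byte 0xD1 = 11010001 matches 110xxxxx → 2-byte sequence.
Byte 1: 0xD1 = 11010001, payload 10001 (5 bits).
Byte 2: 0x99 = 10011001 (10xxxxxx ✓), payload 011001.
Concatenate: 10001011001 = 0x459 (11 bits → U+0459).

U+0459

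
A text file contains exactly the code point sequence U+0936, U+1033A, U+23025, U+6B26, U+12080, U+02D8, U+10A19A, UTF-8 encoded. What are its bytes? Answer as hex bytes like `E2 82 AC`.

U+0936: 3-byte form → E0 A4 B6.
U+1033A: 4-byte form → F0 90 8C BA.
U+23025: 4-byte form → F0 A3 80 A5.
U+6B26: 3-byte form → E6 AC A6.
U+12080: 4-byte form → F0 92 82 80.
U+02D8: 2-byte form → CB 98.
U+10A19A: 4-byte form → F4 8A 86 9A.
Concatenated (24 bytes): E0 A4 B6 F0 90 8C BA F0 A3 80 A5 E6 AC A6 F0 92 82 80 CB 98 F4 8A 86 9A.

E0 A4 B6 F0 90 8C BA F0 A3 80 A5 E6 AC A6 F0 92 82 80 CB 98 F4 8A 86 9A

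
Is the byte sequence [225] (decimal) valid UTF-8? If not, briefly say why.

invalid (sequence truncated)

Leading byte 0xE1 = 11100001 → 3-byte form, but only 1 byte is present.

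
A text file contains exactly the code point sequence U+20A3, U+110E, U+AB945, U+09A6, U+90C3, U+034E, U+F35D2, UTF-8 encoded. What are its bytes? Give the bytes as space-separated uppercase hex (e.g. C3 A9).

U+20A3: 3-byte form → E2 82 A3.
U+110E: 3-byte form → E1 84 8E.
U+AB945: 4-byte form → F2 AB A5 85.
U+09A6: 3-byte form → E0 A6 A6.
U+90C3: 3-byte form → E9 83 83.
U+034E: 2-byte form → CD 8E.
U+F35D2: 4-byte form → F3 B3 97 92.
Concatenated (22 bytes): E2 82 A3 E1 84 8E F2 AB A5 85 E0 A6 A6 E9 83 83 CD 8E F3 B3 97 92.

E2 82 A3 E1 84 8E F2 AB A5 85 E0 A6 A6 E9 83 83 CD 8E F3 B3 97 92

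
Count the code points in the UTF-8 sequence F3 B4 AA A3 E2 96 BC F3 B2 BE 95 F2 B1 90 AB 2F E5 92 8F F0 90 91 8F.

7

Byte at offset 0: 0xF3 = 11110011 → 4-byte char (#1). Advance 4.
Byte at offset 4: 0xE2 = 11100010 → 3-byte char (#2). Advance 3.
Byte at offset 7: 0xF3 = 11110011 → 4-byte char (#3). Advance 4.
Byte at offset 11: 0xF2 = 11110010 → 4-byte char (#4). Advance 4.
Byte at offset 15: 0x2F = 00101111 → 1-byte char (#5). Advance 1.
Byte at offset 16: 0xE5 = 11100101 → 3-byte char (#6). Advance 3.
Byte at offset 19: 0xF0 = 11110000 → 4-byte char (#7). Advance 4.
Reached end at offset 23 after 7 code points.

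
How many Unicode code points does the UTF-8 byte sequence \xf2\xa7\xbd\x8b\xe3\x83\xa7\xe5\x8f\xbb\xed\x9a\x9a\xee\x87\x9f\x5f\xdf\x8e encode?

7

Byte at offset 0: 0xF2 = 11110010 → 4-byte char (#1). Advance 4.
Byte at offset 4: 0xE3 = 11100011 → 3-byte char (#2). Advance 3.
Byte at offset 7: 0xE5 = 11100101 → 3-byte char (#3). Advance 3.
Byte at offset 10: 0xED = 11101101 → 3-byte char (#4). Advance 3.
Byte at offset 13: 0xEE = 11101110 → 3-byte char (#5). Advance 3.
Byte at offset 16: 0x5F = 01011111 → 1-byte char (#6). Advance 1.
Byte at offset 17: 0xDF = 11011111 → 2-byte char (#7). Advance 2.
Reached end at offset 19 after 7 code points.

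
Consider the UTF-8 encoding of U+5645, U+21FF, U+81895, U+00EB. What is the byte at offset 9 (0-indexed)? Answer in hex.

U+5645 → 3-byte form E5 99 85 at offsets 0–2.
U+21FF → 3-byte form E2 87 BF at offsets 3–5.
U+81895 → 4-byte form F2 81 A2 95 at offsets 6–9.
Offset 9 falls in char 3's range; it's byte 4 of F2 81 A2 95 = 0x95.

0x95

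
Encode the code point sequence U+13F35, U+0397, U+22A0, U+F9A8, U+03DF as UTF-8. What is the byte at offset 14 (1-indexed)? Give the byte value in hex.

0x9F

1-indexed offset 14 is 0-indexed offset 13.
U+13F35 → 4-byte form F0 93 BC B5 at offsets 0–3.
U+0397 → 2-byte form CE 97 at offsets 4–5.
U+22A0 → 3-byte form E2 8A A0 at offsets 6–8.
U+F9A8 → 3-byte form EF A6 A8 at offsets 9–11.
U+03DF → 2-byte form CF 9F at offsets 12–13.
Offset 13 falls in char 5's range; it's byte 2 of CF 9F = 0x9F.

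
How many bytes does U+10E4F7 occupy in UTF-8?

U+10E4F7 = 0x10E4F7. UTF-8 uses 1 byte below 0x80, 2 below 0x800, 3 below 0x10000, 4 up to 0x10FFFF. 0x10E4F7 is in U+10000–U+10FFFF → 4 bytes.

4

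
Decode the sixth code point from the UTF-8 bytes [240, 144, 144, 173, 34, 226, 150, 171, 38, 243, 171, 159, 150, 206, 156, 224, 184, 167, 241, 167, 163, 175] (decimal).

Offset 0: leading byte 0xF0 = 11110000 → 4-byte char #1 = F0 90 90 AD.
Offset 4: leading byte 0x22 = 00100010 → 1-byte char #2 = 22.
Offset 5: leading byte 0xE2 = 11100010 → 3-byte char #3 = E2 96 AB.
Offset 8: leading byte 0x26 = 00100110 → 1-byte char #4 = 26.
Offset 9: leading byte 0xF3 = 11110011 → 4-byte char #5 = F3 AB 9F 96.
Offset 13: leading byte 0xCE = 11001110 → 2-byte char #6 = CE 9C.
Leading byte 0xCE = 11001110 matches 110xxxxx → 2-byte sequence.
Byte 1: 0xCE = 11001110, payload 01110 (5 bits).
Byte 2: 0x9C = 10011100 (10xxxxxx ✓), payload 011100.
Concatenate: 01110011100 = 0x39C (11 bits → U+039C).

U+039C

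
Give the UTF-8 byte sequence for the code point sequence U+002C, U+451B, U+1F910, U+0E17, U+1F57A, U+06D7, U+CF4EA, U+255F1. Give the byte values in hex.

2C E4 94 9B F0 9F A4 90 E0 B8 97 F0 9F 95 BA DB 97 F3 8F 93 AA F0 A5 97 B1

U+002C: 1-byte form → 2C.
U+451B: 3-byte form → E4 94 9B.
U+1F910: 4-byte form → F0 9F A4 90.
U+0E17: 3-byte form → E0 B8 97.
U+1F57A: 4-byte form → F0 9F 95 BA.
U+06D7: 2-byte form → DB 97.
U+CF4EA: 4-byte form → F3 8F 93 AA.
U+255F1: 4-byte form → F0 A5 97 B1.
Concatenated (25 bytes): 2C E4 94 9B F0 9F A4 90 E0 B8 97 F0 9F 95 BA DB 97 F3 8F 93 AA F0 A5 97 B1.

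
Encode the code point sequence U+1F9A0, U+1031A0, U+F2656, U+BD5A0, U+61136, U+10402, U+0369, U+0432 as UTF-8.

U+1F9A0: 4-byte form → F0 9F A6 A0.
U+1031A0: 4-byte form → F4 83 86 A0.
U+F2656: 4-byte form → F3 B2 99 96.
U+BD5A0: 4-byte form → F2 BD 96 A0.
U+61136: 4-byte form → F1 A1 84 B6.
U+10402: 4-byte form → F0 90 90 82.
U+0369: 2-byte form → CD A9.
U+0432: 2-byte form → D0 B2.
Concatenated (28 bytes): F0 9F A6 A0 F4 83 86 A0 F3 B2 99 96 F2 BD 96 A0 F1 A1 84 B6 F0 90 90 82 CD A9 D0 B2.

F0 9F A6 A0 F4 83 86 A0 F3 B2 99 96 F2 BD 96 A0 F1 A1 84 B6 F0 90 90 82 CD A9 D0 B2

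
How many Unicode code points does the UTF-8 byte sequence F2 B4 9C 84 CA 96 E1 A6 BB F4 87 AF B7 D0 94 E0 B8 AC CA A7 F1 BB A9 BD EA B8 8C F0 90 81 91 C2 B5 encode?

Byte at offset 0: 0xF2 = 11110010 → 4-byte char (#1). Advance 4.
Byte at offset 4: 0xCA = 11001010 → 2-byte char (#2). Advance 2.
Byte at offset 6: 0xE1 = 11100001 → 3-byte char (#3). Advance 3.
Byte at offset 9: 0xF4 = 11110100 → 4-byte char (#4). Advance 4.
Byte at offset 13: 0xD0 = 11010000 → 2-byte char (#5). Advance 2.
Byte at offset 15: 0xE0 = 11100000 → 3-byte char (#6). Advance 3.
Byte at offset 18: 0xCA = 11001010 → 2-byte char (#7). Advance 2.
Byte at offset 20: 0xF1 = 11110001 → 4-byte char (#8). Advance 4.
Byte at offset 24: 0xEA = 11101010 → 3-byte char (#9). Advance 3.
Byte at offset 27: 0xF0 = 11110000 → 4-byte char (#10). Advance 4.
Byte at offset 31: 0xC2 = 11000010 → 2-byte char (#11). Advance 2.
Reached end at offset 33 after 11 code points.

11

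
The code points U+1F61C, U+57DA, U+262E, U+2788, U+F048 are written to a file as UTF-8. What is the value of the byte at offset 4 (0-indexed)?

0xE5

U+1F61C → 4-byte form F0 9F 98 9C at offsets 0–3.
U+57DA → 3-byte form E5 9F 9A at offsets 4–6.
Offset 4 falls in char 2's range; it's byte 1 of E5 9F 9A = 0xE5.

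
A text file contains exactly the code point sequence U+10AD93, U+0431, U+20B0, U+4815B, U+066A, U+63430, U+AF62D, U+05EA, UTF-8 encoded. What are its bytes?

F4 8A B6 93 D0 B1 E2 82 B0 F1 88 85 9B D9 AA F1 A3 90 B0 F2 AF 98 AD D7 AA

U+10AD93: 4-byte form → F4 8A B6 93.
U+0431: 2-byte form → D0 B1.
U+20B0: 3-byte form → E2 82 B0.
U+4815B: 4-byte form → F1 88 85 9B.
U+066A: 2-byte form → D9 AA.
U+63430: 4-byte form → F1 A3 90 B0.
U+AF62D: 4-byte form → F2 AF 98 AD.
U+05EA: 2-byte form → D7 AA.
Concatenated (25 bytes): F4 8A B6 93 D0 B1 E2 82 B0 F1 88 85 9B D9 AA F1 A3 90 B0 F2 AF 98 AD D7 AA.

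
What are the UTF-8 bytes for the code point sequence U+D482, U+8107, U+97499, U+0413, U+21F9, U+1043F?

ED 92 82 E8 84 87 F2 97 92 99 D0 93 E2 87 B9 F0 90 90 BF

U+D482: 3-byte form → ED 92 82.
U+8107: 3-byte form → E8 84 87.
U+97499: 4-byte form → F2 97 92 99.
U+0413: 2-byte form → D0 93.
U+21F9: 3-byte form → E2 87 B9.
U+1043F: 4-byte form → F0 90 90 BF.
Concatenated (19 bytes): ED 92 82 E8 84 87 F2 97 92 99 D0 93 E2 87 B9 F0 90 90 BF.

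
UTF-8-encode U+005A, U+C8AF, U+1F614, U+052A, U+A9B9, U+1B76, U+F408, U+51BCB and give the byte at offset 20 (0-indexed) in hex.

U+005A → 1-byte form 5A at offsets 0–0.
U+C8AF → 3-byte form EC A2 AF at offsets 1–3.
U+1F614 → 4-byte form F0 9F 98 94 at offsets 4–7.
U+052A → 2-byte form D4 AA at offsets 8–9.
U+A9B9 → 3-byte form EA A6 B9 at offsets 10–12.
U+1B76 → 3-byte form E1 AD B6 at offsets 13–15.
U+F408 → 3-byte form EF 90 88 at offsets 16–18.
U+51BCB → 4-byte form F1 91 AF 8B at offsets 19–22.
Offset 20 falls in char 8's range; it's byte 2 of F1 91 AF 8B = 0x91.

0x91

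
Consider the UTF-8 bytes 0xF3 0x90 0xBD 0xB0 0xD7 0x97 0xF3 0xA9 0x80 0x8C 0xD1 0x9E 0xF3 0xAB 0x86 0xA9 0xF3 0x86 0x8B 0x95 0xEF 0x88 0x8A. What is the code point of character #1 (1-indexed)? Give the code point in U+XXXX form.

Offset 0: leading byte 0xF3 = 11110011 → 4-byte char #1 = F3 90 BD B0.
Leading byte 0xF3 = 11110011 matches 11110xxx → 4-byte sequence.
Byte 1: 0xF3 = 11110011, payload 011 (3 bits).
Byte 2: 0x90 = 10010000 (10xxxxxx ✓), payload 010000.
Byte 3: 0xBD = 10111101 (10xxxxxx ✓), payload 111101.
Byte 4: 0xB0 = 10110000 (10xxxxxx ✓), payload 110000.
Concatenate: 011010000111101110000 = 0xD0F70 (21 bits → U+D0F70).

U+D0F70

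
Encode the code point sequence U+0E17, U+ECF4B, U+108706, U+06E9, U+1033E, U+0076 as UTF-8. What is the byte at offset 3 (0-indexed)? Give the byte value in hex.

0xF3

U+0E17 → 3-byte form E0 B8 97 at offsets 0–2.
U+ECF4B → 4-byte form F3 AC BD 8B at offsets 3–6.
Offset 3 falls in char 2's range; it's byte 1 of F3 AC BD 8B = 0xF3.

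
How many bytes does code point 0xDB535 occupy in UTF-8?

U+DB535 = 0xDB535. UTF-8 uses 1 byte below 0x80, 2 below 0x800, 3 below 0x10000, 4 up to 0x10FFFF. 0xDB535 is in U+10000–U+10FFFF → 4 bytes.

4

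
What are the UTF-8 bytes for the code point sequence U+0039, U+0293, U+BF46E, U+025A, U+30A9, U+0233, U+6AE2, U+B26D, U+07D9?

39 CA 93 F2 BF 91 AE C9 9A E3 82 A9 C8 B3 E6 AB A2 EB 89 AD DF 99

U+0039: 1-byte form → 39.
U+0293: 2-byte form → CA 93.
U+BF46E: 4-byte form → F2 BF 91 AE.
U+025A: 2-byte form → C9 9A.
U+30A9: 3-byte form → E3 82 A9.
U+0233: 2-byte form → C8 B3.
U+6AE2: 3-byte form → E6 AB A2.
U+B26D: 3-byte form → EB 89 AD.
U+07D9: 2-byte form → DF 99.
Concatenated (22 bytes): 39 CA 93 F2 BF 91 AE C9 9A E3 82 A9 C8 B3 E6 AB A2 EB 89 AD DF 99.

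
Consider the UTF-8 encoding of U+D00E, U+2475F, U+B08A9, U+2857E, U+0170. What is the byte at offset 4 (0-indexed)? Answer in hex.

U+D00E → 3-byte form ED 80 8E at offsets 0–2.
U+2475F → 4-byte form F0 A4 9D 9F at offsets 3–6.
Offset 4 falls in char 2's range; it's byte 2 of F0 A4 9D 9F = 0xA4.

0xA4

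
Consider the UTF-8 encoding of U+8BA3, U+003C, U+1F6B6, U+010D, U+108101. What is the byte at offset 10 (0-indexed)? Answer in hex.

0xF4

U+8BA3 → 3-byte form E8 AE A3 at offsets 0–2.
U+003C → 1-byte form 3C at offsets 3–3.
U+1F6B6 → 4-byte form F0 9F 9A B6 at offsets 4–7.
U+010D → 2-byte form C4 8D at offsets 8–9.
U+108101 → 4-byte form F4 88 84 81 at offsets 10–13.
Offset 10 falls in char 5's range; it's byte 1 of F4 88 84 81 = 0xF4.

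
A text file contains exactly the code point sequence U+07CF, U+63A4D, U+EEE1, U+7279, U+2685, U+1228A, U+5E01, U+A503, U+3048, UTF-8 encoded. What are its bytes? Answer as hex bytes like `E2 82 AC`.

DF 8F F1 A3 A9 8D EE BB A1 E7 89 B9 E2 9A 85 F0 92 8A 8A E5 B8 81 EA 94 83 E3 81 88

U+07CF: 2-byte form → DF 8F.
U+63A4D: 4-byte form → F1 A3 A9 8D.
U+EEE1: 3-byte form → EE BB A1.
U+7279: 3-byte form → E7 89 B9.
U+2685: 3-byte form → E2 9A 85.
U+1228A: 4-byte form → F0 92 8A 8A.
U+5E01: 3-byte form → E5 B8 81.
U+A503: 3-byte form → EA 94 83.
U+3048: 3-byte form → E3 81 88.
Concatenated (28 bytes): DF 8F F1 A3 A9 8D EE BB A1 E7 89 B9 E2 9A 85 F0 92 8A 8A E5 B8 81 EA 94 83 E3 81 88.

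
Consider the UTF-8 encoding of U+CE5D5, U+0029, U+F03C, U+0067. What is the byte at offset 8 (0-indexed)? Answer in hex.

U+CE5D5 → 4-byte form F3 8E 97 95 at offsets 0–3.
U+0029 → 1-byte form 29 at offsets 4–4.
U+F03C → 3-byte form EF 80 BC at offsets 5–7.
U+0067 → 1-byte form 67 at offsets 8–8.
Offset 8 falls in char 4's range; it's byte 1 of 67 = 0x67.

0x67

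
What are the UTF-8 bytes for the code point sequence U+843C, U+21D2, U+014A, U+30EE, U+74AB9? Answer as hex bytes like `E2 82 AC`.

U+843C: 3-byte form → E8 90 BC.
U+21D2: 3-byte form → E2 87 92.
U+014A: 2-byte form → C5 8A.
U+30EE: 3-byte form → E3 83 AE.
U+74AB9: 4-byte form → F1 B4 AA B9.
Concatenated (15 bytes): E8 90 BC E2 87 92 C5 8A E3 83 AE F1 B4 AA B9.

E8 90 BC E2 87 92 C5 8A E3 83 AE F1 B4 AA B9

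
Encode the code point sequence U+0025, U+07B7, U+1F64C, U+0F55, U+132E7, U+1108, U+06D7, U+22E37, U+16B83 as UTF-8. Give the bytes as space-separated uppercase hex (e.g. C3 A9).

25 DE B7 F0 9F 99 8C E0 BD 95 F0 93 8B A7 E1 84 88 DB 97 F0 A2 B8 B7 F0 96 AE 83

U+0025: 1-byte form → 25.
U+07B7: 2-byte form → DE B7.
U+1F64C: 4-byte form → F0 9F 99 8C.
U+0F55: 3-byte form → E0 BD 95.
U+132E7: 4-byte form → F0 93 8B A7.
U+1108: 3-byte form → E1 84 88.
U+06D7: 2-byte form → DB 97.
U+22E37: 4-byte form → F0 A2 B8 B7.
U+16B83: 4-byte form → F0 96 AE 83.
Concatenated (27 bytes): 25 DE B7 F0 9F 99 8C E0 BD 95 F0 93 8B A7 E1 84 88 DB 97 F0 A2 B8 B7 F0 96 AE 83.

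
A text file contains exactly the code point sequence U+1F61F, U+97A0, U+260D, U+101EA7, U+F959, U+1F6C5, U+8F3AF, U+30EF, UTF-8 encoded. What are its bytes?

U+1F61F: 4-byte form → F0 9F 98 9F.
U+97A0: 3-byte form → E9 9E A0.
U+260D: 3-byte form → E2 98 8D.
U+101EA7: 4-byte form → F4 81 BA A7.
U+F959: 3-byte form → EF A5 99.
U+1F6C5: 4-byte form → F0 9F 9B 85.
U+8F3AF: 4-byte form → F2 8F 8E AF.
U+30EF: 3-byte form → E3 83 AF.
Concatenated (28 bytes): F0 9F 98 9F E9 9E A0 E2 98 8D F4 81 BA A7 EF A5 99 F0 9F 9B 85 F2 8F 8E AF E3 83 AF.

F0 9F 98 9F E9 9E A0 E2 98 8D F4 81 BA A7 EF A5 99 F0 9F 9B 85 F2 8F 8E AF E3 83 AF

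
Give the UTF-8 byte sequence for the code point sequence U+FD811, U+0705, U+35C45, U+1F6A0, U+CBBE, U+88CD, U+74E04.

F3 BD A0 91 DC 85 F0 B5 B1 85 F0 9F 9A A0 EC AE BE E8 A3 8D F1 B4 B8 84

U+FD811: 4-byte form → F3 BD A0 91.
U+0705: 2-byte form → DC 85.
U+35C45: 4-byte form → F0 B5 B1 85.
U+1F6A0: 4-byte form → F0 9F 9A A0.
U+CBBE: 3-byte form → EC AE BE.
U+88CD: 3-byte form → E8 A3 8D.
U+74E04: 4-byte form → F1 B4 B8 84.
Concatenated (24 bytes): F3 BD A0 91 DC 85 F0 B5 B1 85 F0 9F 9A A0 EC AE BE E8 A3 8D F1 B4 B8 84.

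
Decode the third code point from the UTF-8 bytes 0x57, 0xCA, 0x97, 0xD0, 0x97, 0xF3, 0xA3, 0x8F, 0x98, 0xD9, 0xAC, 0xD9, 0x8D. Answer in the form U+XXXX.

U+0417

Offset 0: leading byte 0x57 = 01010111 → 1-byte char #1 = 57.
Offset 1: leading byte 0xCA = 11001010 → 2-byte char #2 = CA 97.
Offset 3: leading byte 0xD0 = 11010000 → 2-byte char #3 = D0 97.
Leading byte 0xD0 = 11010000 matches 110xxxxx → 2-byte sequence.
Byte 1: 0xD0 = 11010000, payload 10000 (5 bits).
Byte 2: 0x97 = 10010111 (10xxxxxx ✓), payload 010111.
Concatenate: 10000010111 = 0x417 (11 bits → U+0417).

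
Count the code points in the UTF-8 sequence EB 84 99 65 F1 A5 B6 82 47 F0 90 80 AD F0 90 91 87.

6

Byte at offset 0: 0xEB = 11101011 → 3-byte char (#1). Advance 3.
Byte at offset 3: 0x65 = 01100101 → 1-byte char (#2). Advance 1.
Byte at offset 4: 0xF1 = 11110001 → 4-byte char (#3). Advance 4.
Byte at offset 8: 0x47 = 01000111 → 1-byte char (#4). Advance 1.
Byte at offset 9: 0xF0 = 11110000 → 4-byte char (#5). Advance 4.
Byte at offset 13: 0xF0 = 11110000 → 4-byte char (#6). Advance 4.
Reached end at offset 17 after 6 code points.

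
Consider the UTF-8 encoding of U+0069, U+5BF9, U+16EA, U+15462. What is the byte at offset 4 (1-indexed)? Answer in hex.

0xB9

1-indexed offset 4 is 0-indexed offset 3.
U+0069 → 1-byte form 69 at offsets 0–0.
U+5BF9 → 3-byte form E5 AF B9 at offsets 1–3.
Offset 3 falls in char 2's range; it's byte 3 of E5 AF B9 = 0xB9.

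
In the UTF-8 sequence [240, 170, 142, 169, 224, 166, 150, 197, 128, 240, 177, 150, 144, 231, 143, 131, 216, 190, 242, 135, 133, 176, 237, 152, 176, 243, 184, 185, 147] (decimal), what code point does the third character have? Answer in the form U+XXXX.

U+0140

Offset 0: leading byte 0xF0 = 11110000 → 4-byte char #1 = F0 AA 8E A9.
Offset 4: leading byte 0xE0 = 11100000 → 3-byte char #2 = E0 A6 96.
Offset 7: leading byte 0xC5 = 11000101 → 2-byte char #3 = C5 80.
Leading byte 0xC5 = 11000101 matches 110xxxxx → 2-byte sequence.
Byte 1: 0xC5 = 11000101, payload 00101 (5 bits).
Byte 2: 0x80 = 10000000 (10xxxxxx ✓), payload 000000.
Concatenate: 00101000000 = 0x140 (11 bits → U+0140).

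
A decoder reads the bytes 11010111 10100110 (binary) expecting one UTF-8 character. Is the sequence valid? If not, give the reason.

valid

Leading byte 0xD7 = 11010111 → 2-byte form.
Continuation bytes 0xA6=10100110 all match 10xxxxxx.
Decoded value 0x5E6 is ≥ 0x80 (shortest form) and not a surrogate.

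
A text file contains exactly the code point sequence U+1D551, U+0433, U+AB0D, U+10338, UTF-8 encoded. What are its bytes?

U+1D551: 4-byte form → F0 9D 95 91.
U+0433: 2-byte form → D0 B3.
U+AB0D: 3-byte form → EA AC 8D.
U+10338: 4-byte form → F0 90 8C B8.
Concatenated (13 bytes): F0 9D 95 91 D0 B3 EA AC 8D F0 90 8C B8.

F0 9D 95 91 D0 B3 EA AC 8D F0 90 8C B8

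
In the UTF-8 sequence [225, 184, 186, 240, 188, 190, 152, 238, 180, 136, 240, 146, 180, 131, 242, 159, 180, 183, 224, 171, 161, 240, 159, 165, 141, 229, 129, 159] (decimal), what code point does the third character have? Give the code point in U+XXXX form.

Offset 0: leading byte 0xE1 = 11100001 → 3-byte char #1 = E1 B8 BA.
Offset 3: leading byte 0xF0 = 11110000 → 4-byte char #2 = F0 BC BE 98.
Offset 7: leading byte 0xEE = 11101110 → 3-byte char #3 = EE B4 88.
Leading byte 0xEE = 11101110 matches 1110xxxx → 3-byte sequence.
Byte 1: 0xEE = 11101110, payload 1110 (4 bits).
Byte 2: 0xB4 = 10110100 (10xxxxxx ✓), payload 110100.
Byte 3: 0x88 = 10001000 (10xxxxxx ✓), payload 001000.
Concatenate: 1110110100001000 = 0xED08 (16 bits → U+ED08).

U+ED08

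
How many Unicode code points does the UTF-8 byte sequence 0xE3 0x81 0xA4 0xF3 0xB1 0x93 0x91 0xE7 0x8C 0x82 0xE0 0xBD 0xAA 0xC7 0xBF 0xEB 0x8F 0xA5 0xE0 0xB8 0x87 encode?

Byte at offset 0: 0xE3 = 11100011 → 3-byte char (#1). Advance 3.
Byte at offset 3: 0xF3 = 11110011 → 4-byte char (#2). Advance 4.
Byte at offset 7: 0xE7 = 11100111 → 3-byte char (#3). Advance 3.
Byte at offset 10: 0xE0 = 11100000 → 3-byte char (#4). Advance 3.
Byte at offset 13: 0xC7 = 11000111 → 2-byte char (#5). Advance 2.
Byte at offset 15: 0xEB = 11101011 → 3-byte char (#6). Advance 3.
Byte at offset 18: 0xE0 = 11100000 → 3-byte char (#7). Advance 3.
Reached end at offset 21 after 7 code points.

7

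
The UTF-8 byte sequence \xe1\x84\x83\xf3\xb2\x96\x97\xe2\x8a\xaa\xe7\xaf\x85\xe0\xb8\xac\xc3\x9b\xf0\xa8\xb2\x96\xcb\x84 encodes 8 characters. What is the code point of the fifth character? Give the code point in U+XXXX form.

U+0E2C

Offset 0: leading byte 0xE1 = 11100001 → 3-byte char #1 = E1 84 83.
Offset 3: leading byte 0xF3 = 11110011 → 4-byte char #2 = F3 B2 96 97.
Offset 7: leading byte 0xE2 = 11100010 → 3-byte char #3 = E2 8A AA.
Offset 10: leading byte 0xE7 = 11100111 → 3-byte char #4 = E7 AF 85.
Offset 13: leading byte 0xE0 = 11100000 → 3-byte char #5 = E0 B8 AC.
Leading byte 0xE0 = 11100000 matches 1110xxxx → 3-byte sequence.
Byte 1: 0xE0 = 11100000, payload 0000 (4 bits).
Byte 2: 0xB8 = 10111000 (10xxxxxx ✓), payload 111000.
Byte 3: 0xAC = 10101100 (10xxxxxx ✓), payload 101100.
Concatenate: 0000111000101100 = 0xE2C (16 bits → U+0E2C).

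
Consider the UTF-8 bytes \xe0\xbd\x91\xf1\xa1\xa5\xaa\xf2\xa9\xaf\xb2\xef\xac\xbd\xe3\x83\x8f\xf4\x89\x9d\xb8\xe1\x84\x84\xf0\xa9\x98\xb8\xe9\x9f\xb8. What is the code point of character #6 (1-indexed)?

U+109778

Offset 0: leading byte 0xE0 = 11100000 → 3-byte char #1 = E0 BD 91.
Offset 3: leading byte 0xF1 = 11110001 → 4-byte char #2 = F1 A1 A5 AA.
Offset 7: leading byte 0xF2 = 11110010 → 4-byte char #3 = F2 A9 AF B2.
Offset 11: leading byte 0xEF = 11101111 → 3-byte char #4 = EF AC BD.
Offset 14: leading byte 0xE3 = 11100011 → 3-byte char #5 = E3 83 8F.
Offset 17: leading byte 0xF4 = 11110100 → 4-byte char #6 = F4 89 9D B8.
Leading byte 0xF4 = 11110100 matches 11110xxx → 4-byte sequence.
Byte 1: 0xF4 = 11110100, payload 100 (3 bits).
Byte 2: 0x89 = 10001001 (10xxxxxx ✓), payload 001001.
Byte 3: 0x9D = 10011101 (10xxxxxx ✓), payload 011101.
Byte 4: 0xB8 = 10111000 (10xxxxxx ✓), payload 111000.
Concatenate: 100001001011101111000 = 0x109778 (21 bits → U+109778).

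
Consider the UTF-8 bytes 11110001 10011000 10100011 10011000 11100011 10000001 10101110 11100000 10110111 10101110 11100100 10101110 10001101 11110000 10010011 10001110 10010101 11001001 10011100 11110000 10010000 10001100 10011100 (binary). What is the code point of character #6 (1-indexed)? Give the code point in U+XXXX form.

U+025C

Offset 0: leading byte 0xF1 = 11110001 → 4-byte char #1 = F1 98 A3 98.
Offset 4: leading byte 0xE3 = 11100011 → 3-byte char #2 = E3 81 AE.
Offset 7: leading byte 0xE0 = 11100000 → 3-byte char #3 = E0 B7 AE.
Offset 10: leading byte 0xE4 = 11100100 → 3-byte char #4 = E4 AE 8D.
Offset 13: leading byte 0xF0 = 11110000 → 4-byte char #5 = F0 93 8E 95.
Offset 17: leading byte 0xC9 = 11001001 → 2-byte char #6 = C9 9C.
Leading byte 0xC9 = 11001001 matches 110xxxxx → 2-byte sequence.
Byte 1: 0xC9 = 11001001, payload 01001 (5 bits).
Byte 2: 0x9C = 10011100 (10xxxxxx ✓), payload 011100.
Concatenate: 01001011100 = 0x25C (11 bits → U+025C).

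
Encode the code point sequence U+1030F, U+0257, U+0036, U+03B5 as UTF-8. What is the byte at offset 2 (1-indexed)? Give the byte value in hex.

0x90

1-indexed offset 2 is 0-indexed offset 1.
U+1030F → 4-byte form F0 90 8C 8F at offsets 0–3.
Offset 1 falls in char 1's range; it's byte 2 of F0 90 8C 8F = 0x90.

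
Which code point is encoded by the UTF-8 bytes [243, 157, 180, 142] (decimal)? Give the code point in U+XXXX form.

Leading byte 0xF3 = 11110011 matches 11110xxx → 4-byte sequence.
Byte 1: 0xF3 = 11110011, payload 011 (3 bits).
Byte 2: 0x9D = 10011101 (10xxxxxx ✓), payload 011101.
Byte 3: 0xB4 = 10110100 (10xxxxxx ✓), payload 110100.
Byte 4: 0x8E = 10001110 (10xxxxxx ✓), payload 001110.
Concatenate: 011011101110100001110 = 0xDDD0E (21 bits → U+DDD0E).

U+DDD0E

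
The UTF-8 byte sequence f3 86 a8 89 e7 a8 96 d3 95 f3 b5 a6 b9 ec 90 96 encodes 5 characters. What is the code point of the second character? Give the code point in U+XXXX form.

Offset 0: leading byte 0xF3 = 11110011 → 4-byte char #1 = F3 86 A8 89.
Offset 4: leading byte 0xE7 = 11100111 → 3-byte char #2 = E7 A8 96.
Leading byte 0xE7 = 11100111 matches 1110xxxx → 3-byte sequence.
Byte 1: 0xE7 = 11100111, payload 0111 (4 bits).
Byte 2: 0xA8 = 10101000 (10xxxxxx ✓), payload 101000.
Byte 3: 0x96 = 10010110 (10xxxxxx ✓), payload 010110.
Concatenate: 0111101000010110 = 0x7A16 (16 bits → U+7A16).

U+7A16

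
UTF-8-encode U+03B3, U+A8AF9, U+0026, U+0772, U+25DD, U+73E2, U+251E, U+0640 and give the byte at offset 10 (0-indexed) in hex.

0x97

U+03B3 → 2-byte form CE B3 at offsets 0–1.
U+A8AF9 → 4-byte form F2 A8 AB B9 at offsets 2–5.
U+0026 → 1-byte form 26 at offsets 6–6.
U+0772 → 2-byte form DD B2 at offsets 7–8.
U+25DD → 3-byte form E2 97 9D at offsets 9–11.
Offset 10 falls in char 5's range; it's byte 2 of E2 97 9D = 0x97.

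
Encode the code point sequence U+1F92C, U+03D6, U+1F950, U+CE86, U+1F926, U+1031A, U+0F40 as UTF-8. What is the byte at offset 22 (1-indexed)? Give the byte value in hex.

1-indexed offset 22 is 0-indexed offset 21.
U+1F92C → 4-byte form F0 9F A4 AC at offsets 0–3.
U+03D6 → 2-byte form CF 96 at offsets 4–5.
U+1F950 → 4-byte form F0 9F A5 90 at offsets 6–9.
U+CE86 → 3-byte form EC BA 86 at offsets 10–12.
U+1F926 → 4-byte form F0 9F A4 A6 at offsets 13–16.
U+1031A → 4-byte form F0 90 8C 9A at offsets 17–20.
U+0F40 → 3-byte form E0 BD 80 at offsets 21–23.
Offset 21 falls in char 7's range; it's byte 1 of E0 BD 80 = 0xE0.

0xE0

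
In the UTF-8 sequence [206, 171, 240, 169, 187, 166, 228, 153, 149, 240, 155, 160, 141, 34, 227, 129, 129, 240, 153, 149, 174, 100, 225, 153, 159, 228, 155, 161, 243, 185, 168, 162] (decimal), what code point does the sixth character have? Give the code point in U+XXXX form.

Offset 0: leading byte 0xCE = 11001110 → 2-byte char #1 = CE AB.
Offset 2: leading byte 0xF0 = 11110000 → 4-byte char #2 = F0 A9 BB A6.
Offset 6: leading byte 0xE4 = 11100100 → 3-byte char #3 = E4 99 95.
Offset 9: leading byte 0xF0 = 11110000 → 4-byte char #4 = F0 9B A0 8D.
Offset 13: leading byte 0x22 = 00100010 → 1-byte char #5 = 22.
Offset 14: leading byte 0xE3 = 11100011 → 3-byte char #6 = E3 81 81.
Leading byte 0xE3 = 11100011 matches 1110xxxx → 3-byte sequence.
Byte 1: 0xE3 = 11100011, payload 0011 (4 bits).
Byte 2: 0x81 = 10000001 (10xxxxxx ✓), payload 000001.
Byte 3: 0x81 = 10000001 (10xxxxxx ✓), payload 000001.
Concatenate: 0011000001000001 = 0x3041 (16 bits → U+3041).

U+3041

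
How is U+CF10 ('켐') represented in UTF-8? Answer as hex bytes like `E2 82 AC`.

U+CF10 = 0xCF10 = 53008 decimal. In range U+0800–U+FFFF → 3-byte form: 1110xxxx 10xxxxxx 10xxxxxx.
Binary (16 bits): 1100111100010000.
Split 4+6+6: 1100 | 111100 | 010000.
Byte 1: 11101100 = 0xEC.
Byte 2: 10111100 = 0xBC.
Byte 3: 10010000 = 0x90.

EC BC 90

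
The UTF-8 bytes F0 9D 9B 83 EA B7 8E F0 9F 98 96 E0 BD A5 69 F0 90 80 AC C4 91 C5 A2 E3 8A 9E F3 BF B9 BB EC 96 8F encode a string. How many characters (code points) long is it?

Byte at offset 0: 0xF0 = 11110000 → 4-byte char (#1). Advance 4.
Byte at offset 4: 0xEA = 11101010 → 3-byte char (#2). Advance 3.
Byte at offset 7: 0xF0 = 11110000 → 4-byte char (#3). Advance 4.
Byte at offset 11: 0xE0 = 11100000 → 3-byte char (#4). Advance 3.
Byte at offset 14: 0x69 = 01101001 → 1-byte char (#5). Advance 1.
Byte at offset 15: 0xF0 = 11110000 → 4-byte char (#6). Advance 4.
Byte at offset 19: 0xC4 = 11000100 → 2-byte char (#7). Advance 2.
Byte at offset 21: 0xC5 = 11000101 → 2-byte char (#8). Advance 2.
Byte at offset 23: 0xE3 = 11100011 → 3-byte char (#9). Advance 3.
Byte at offset 26: 0xF3 = 11110011 → 4-byte char (#10). Advance 4.
Byte at offset 30: 0xEC = 11101100 → 3-byte char (#11). Advance 3.
Reached end at offset 33 after 11 code points.

11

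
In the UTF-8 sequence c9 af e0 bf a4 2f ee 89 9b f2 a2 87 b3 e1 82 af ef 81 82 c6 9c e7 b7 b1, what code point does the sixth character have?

U+10AF

Offset 0: leading byte 0xC9 = 11001001 → 2-byte char #1 = C9 AF.
Offset 2: leading byte 0xE0 = 11100000 → 3-byte char #2 = E0 BF A4.
Offset 5: leading byte 0x2F = 00101111 → 1-byte char #3 = 2F.
Offset 6: leading byte 0xEE = 11101110 → 3-byte char #4 = EE 89 9B.
Offset 9: leading byte 0xF2 = 11110010 → 4-byte char #5 = F2 A2 87 B3.
Offset 13: leading byte 0xE1 = 11100001 → 3-byte char #6 = E1 82 AF.
Leading byte 0xE1 = 11100001 matches 1110xxxx → 3-byte sequence.
Byte 1: 0xE1 = 11100001, payload 0001 (4 bits).
Byte 2: 0x82 = 10000010 (10xxxxxx ✓), payload 000010.
Byte 3: 0xAF = 10101111 (10xxxxxx ✓), payload 101111.
Concatenate: 0001000010101111 = 0x10AF (16 bits → U+10AF).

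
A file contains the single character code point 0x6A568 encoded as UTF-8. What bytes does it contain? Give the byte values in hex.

U+6A568 = 0x6A568 = 435560 decimal. In range U+10000–U+10FFFF → 4-byte form: 11110xxx 10xxxxxx 10xxxxxx 10xxxxxx.
Binary (21 bits): 001101010010101101000.
Split 3+6+6+6: 001 | 101010 | 010101 | 101000.
Byte 1: 11110001 = 0xF1.
Byte 2: 10101010 = 0xAA.
Byte 3: 10010101 = 0x95.
Byte 4: 10101000 = 0xA8.

F1 AA 95 A8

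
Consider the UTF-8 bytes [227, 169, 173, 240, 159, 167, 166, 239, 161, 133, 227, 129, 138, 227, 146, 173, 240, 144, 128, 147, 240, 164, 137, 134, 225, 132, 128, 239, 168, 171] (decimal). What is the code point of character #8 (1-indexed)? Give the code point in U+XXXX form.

Offset 0: leading byte 0xE3 = 11100011 → 3-byte char #1 = E3 A9 AD.
Offset 3: leading byte 0xF0 = 11110000 → 4-byte char #2 = F0 9F A7 A6.
Offset 7: leading byte 0xEF = 11101111 → 3-byte char #3 = EF A1 85.
Offset 10: leading byte 0xE3 = 11100011 → 3-byte char #4 = E3 81 8A.
Offset 13: leading byte 0xE3 = 11100011 → 3-byte char #5 = E3 92 AD.
Offset 16: leading byte 0xF0 = 11110000 → 4-byte char #6 = F0 90 80 93.
Offset 20: leading byte 0xF0 = 11110000 → 4-byte char #7 = F0 A4 89 86.
Offset 24: leading byte 0xE1 = 11100001 → 3-byte char #8 = E1 84 80.
Leading byte 0xE1 = 11100001 matches 1110xxxx → 3-byte sequence.
Byte 1: 0xE1 = 11100001, payload 0001 (4 bits).
Byte 2: 0x84 = 10000100 (10xxxxxx ✓), payload 000100.
Byte 3: 0x80 = 10000000 (10xxxxxx ✓), payload 000000.
Concatenate: 0001000100000000 = 0x1100 (16 bits → U+1100).

U+1100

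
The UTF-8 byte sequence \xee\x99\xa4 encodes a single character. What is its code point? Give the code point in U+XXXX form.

Leading byte 0xEE = 11101110 matches 1110xxxx → 3-byte sequence.
Byte 1: 0xEE = 11101110, payload 1110 (4 bits).
Byte 2: 0x99 = 10011001 (10xxxxxx ✓), payload 011001.
Byte 3: 0xA4 = 10100100 (10xxxxxx ✓), payload 100100.
Concatenate: 1110011001100100 = 0xE664 (16 bits → U+E664).

U+E664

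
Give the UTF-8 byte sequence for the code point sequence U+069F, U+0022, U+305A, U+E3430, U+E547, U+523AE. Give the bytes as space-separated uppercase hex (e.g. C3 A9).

DA 9F 22 E3 81 9A F3 A3 90 B0 EE 95 87 F1 92 8E AE

U+069F: 2-byte form → DA 9F.
U+0022: 1-byte form → 22.
U+305A: 3-byte form → E3 81 9A.
U+E3430: 4-byte form → F3 A3 90 B0.
U+E547: 3-byte form → EE 95 87.
U+523AE: 4-byte form → F1 92 8E AE.
Concatenated (17 bytes): DA 9F 22 E3 81 9A F3 A3 90 B0 EE 95 87 F1 92 8E AE.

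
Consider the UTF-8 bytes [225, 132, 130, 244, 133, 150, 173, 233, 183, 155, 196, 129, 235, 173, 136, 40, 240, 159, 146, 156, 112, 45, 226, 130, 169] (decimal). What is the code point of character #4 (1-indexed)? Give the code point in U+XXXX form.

Offset 0: leading byte 0xE1 = 11100001 → 3-byte char #1 = E1 84 82.
Offset 3: leading byte 0xF4 = 11110100 → 4-byte char #2 = F4 85 96 AD.
Offset 7: leading byte 0xE9 = 11101001 → 3-byte char #3 = E9 B7 9B.
Offset 10: leading byte 0xC4 = 11000100 → 2-byte char #4 = C4 81.
Leading byte 0xC4 = 11000100 matches 110xxxxx → 2-byte sequence.
Byte 1: 0xC4 = 11000100, payload 00100 (5 bits).
Byte 2: 0x81 = 10000001 (10xxxxxx ✓), payload 000001.
Concatenate: 00100000001 = 0x101 (11 bits → U+0101).

U+0101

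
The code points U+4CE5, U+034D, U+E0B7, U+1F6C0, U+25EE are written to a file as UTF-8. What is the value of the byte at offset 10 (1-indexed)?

1-indexed offset 10 is 0-indexed offset 9.
U+4CE5 → 3-byte form E4 B3 A5 at offsets 0–2.
U+034D → 2-byte form CD 8D at offsets 3–4.
U+E0B7 → 3-byte form EE 82 B7 at offsets 5–7.
U+1F6C0 → 4-byte form F0 9F 9B 80 at offsets 8–11.
Offset 9 falls in char 4's range; it's byte 2 of F0 9F 9B 80 = 0x9F.

0x9F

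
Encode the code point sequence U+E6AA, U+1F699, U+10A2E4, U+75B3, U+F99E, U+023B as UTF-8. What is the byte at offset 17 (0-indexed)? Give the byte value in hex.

0xC8

U+E6AA → 3-byte form EE 9A AA at offsets 0–2.
U+1F699 → 4-byte form F0 9F 9A 99 at offsets 3–6.
U+10A2E4 → 4-byte form F4 8A 8B A4 at offsets 7–10.
U+75B3 → 3-byte form E7 96 B3 at offsets 11–13.
U+F99E → 3-byte form EF A6 9E at offsets 14–16.
U+023B → 2-byte form C8 BB at offsets 17–18.
Offset 17 falls in char 6's range; it's byte 1 of C8 BB = 0xC8.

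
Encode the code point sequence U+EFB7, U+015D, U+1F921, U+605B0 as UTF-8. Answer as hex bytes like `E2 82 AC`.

U+EFB7: 3-byte form → EE BE B7.
U+015D: 2-byte form → C5 9D.
U+1F921: 4-byte form → F0 9F A4 A1.
U+605B0: 4-byte form → F1 A0 96 B0.
Concatenated (13 bytes): EE BE B7 C5 9D F0 9F A4 A1 F1 A0 96 B0.

EE BE B7 C5 9D F0 9F A4 A1 F1 A0 96 B0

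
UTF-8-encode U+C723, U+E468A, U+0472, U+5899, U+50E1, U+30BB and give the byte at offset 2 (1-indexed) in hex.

0x9C

1-indexed offset 2 is 0-indexed offset 1.
U+C723 → 3-byte form EC 9C A3 at offsets 0–2.
Offset 1 falls in char 1's range; it's byte 2 of EC 9C A3 = 0x9C.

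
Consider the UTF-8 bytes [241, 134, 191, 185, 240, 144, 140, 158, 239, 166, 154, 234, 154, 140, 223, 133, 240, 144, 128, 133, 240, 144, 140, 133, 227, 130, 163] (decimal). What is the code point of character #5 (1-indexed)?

U+07C5

Offset 0: leading byte 0xF1 = 11110001 → 4-byte char #1 = F1 86 BF B9.
Offset 4: leading byte 0xF0 = 11110000 → 4-byte char #2 = F0 90 8C 9E.
Offset 8: leading byte 0xEF = 11101111 → 3-byte char #3 = EF A6 9A.
Offset 11: leading byte 0xEA = 11101010 → 3-byte char #4 = EA 9A 8C.
Offset 14: leading byte 0xDF = 11011111 → 2-byte char #5 = DF 85.
Leading byte 0xDF = 11011111 matches 110xxxxx → 2-byte sequence.
Byte 1: 0xDF = 11011111, payload 11111 (5 bits).
Byte 2: 0x85 = 10000101 (10xxxxxx ✓), payload 000101.
Concatenate: 11111000101 = 0x7C5 (11 bits → U+07C5).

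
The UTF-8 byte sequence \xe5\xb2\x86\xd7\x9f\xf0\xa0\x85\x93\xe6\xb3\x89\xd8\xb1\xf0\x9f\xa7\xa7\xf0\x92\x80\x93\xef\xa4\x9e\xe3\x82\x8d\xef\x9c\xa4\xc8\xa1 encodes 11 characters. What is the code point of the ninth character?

Offset 0: leading byte 0xE5 = 11100101 → 3-byte char #1 = E5 B2 86.
Offset 3: leading byte 0xD7 = 11010111 → 2-byte char #2 = D7 9F.
Offset 5: leading byte 0xF0 = 11110000 → 4-byte char #3 = F0 A0 85 93.
Offset 9: leading byte 0xE6 = 11100110 → 3-byte char #4 = E6 B3 89.
Offset 12: leading byte 0xD8 = 11011000 → 2-byte char #5 = D8 B1.
Offset 14: leading byte 0xF0 = 11110000 → 4-byte char #6 = F0 9F A7 A7.
Offset 18: leading byte 0xF0 = 11110000 → 4-byte char #7 = F0 92 80 93.
Offset 22: leading byte 0xEF = 11101111 → 3-byte char #8 = EF A4 9E.
Offset 25: leading byte 0xE3 = 11100011 → 3-byte char #9 = E3 82 8D.
Leading byte 0xE3 = 11100011 matches 1110xxxx → 3-byte sequence.
Byte 1: 0xE3 = 11100011, payload 0011 (4 bits).
Byte 2: 0x82 = 10000010 (10xxxxxx ✓), payload 000010.
Byte 3: 0x8D = 10001101 (10xxxxxx ✓), payload 001101.
Concatenate: 0011000010001101 = 0x308D (16 bits → U+308D).

U+308D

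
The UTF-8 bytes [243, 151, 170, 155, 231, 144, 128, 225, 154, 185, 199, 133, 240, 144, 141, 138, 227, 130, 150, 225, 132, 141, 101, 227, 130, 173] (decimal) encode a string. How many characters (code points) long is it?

9

Byte at offset 0: 0xF3 = 11110011 → 4-byte char (#1). Advance 4.
Byte at offset 4: 0xE7 = 11100111 → 3-byte char (#2). Advance 3.
Byte at offset 7: 0xE1 = 11100001 → 3-byte char (#3). Advance 3.
Byte at offset 10: 0xC7 = 11000111 → 2-byte char (#4). Advance 2.
Byte at offset 12: 0xF0 = 11110000 → 4-byte char (#5). Advance 4.
Byte at offset 16: 0xE3 = 11100011 → 3-byte char (#6). Advance 3.
Byte at offset 19: 0xE1 = 11100001 → 3-byte char (#7). Advance 3.
Byte at offset 22: 0x65 = 01100101 → 1-byte char (#8). Advance 1.
Byte at offset 23: 0xE3 = 11100011 → 3-byte char (#9). Advance 3.
Reached end at offset 26 after 9 code points.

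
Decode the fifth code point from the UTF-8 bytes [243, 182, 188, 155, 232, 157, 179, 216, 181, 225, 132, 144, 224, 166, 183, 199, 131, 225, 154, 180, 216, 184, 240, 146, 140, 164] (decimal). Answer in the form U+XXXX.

Offset 0: leading byte 0xF3 = 11110011 → 4-byte char #1 = F3 B6 BC 9B.
Offset 4: leading byte 0xE8 = 11101000 → 3-byte char #2 = E8 9D B3.
Offset 7: leading byte 0xD8 = 11011000 → 2-byte char #3 = D8 B5.
Offset 9: leading byte 0xE1 = 11100001 → 3-byte char #4 = E1 84 90.
Offset 12: leading byte 0xE0 = 11100000 → 3-byte char #5 = E0 A6 B7.
Leading byte 0xE0 = 11100000 matches 1110xxxx → 3-byte sequence.
Byte 1: 0xE0 = 11100000, payload 0000 (4 bits).
Byte 2: 0xA6 = 10100110 (10xxxxxx ✓), payload 100110.
Byte 3: 0xB7 = 10110111 (10xxxxxx ✓), payload 110111.
Concatenate: 0000100110110111 = 0x9B7 (16 bits → U+09B7).

U+09B7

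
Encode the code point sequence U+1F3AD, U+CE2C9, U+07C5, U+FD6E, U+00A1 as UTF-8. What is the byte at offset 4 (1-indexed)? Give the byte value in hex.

1-indexed offset 4 is 0-indexed offset 3.
U+1F3AD → 4-byte form F0 9F 8E AD at offsets 0–3.
Offset 3 falls in char 1's range; it's byte 4 of F0 9F 8E AD = 0xAD.

0xAD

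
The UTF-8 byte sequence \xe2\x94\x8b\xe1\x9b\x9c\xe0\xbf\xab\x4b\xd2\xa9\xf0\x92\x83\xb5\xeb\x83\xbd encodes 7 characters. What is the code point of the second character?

Offset 0: leading byte 0xE2 = 11100010 → 3-byte char #1 = E2 94 8B.
Offset 3: leading byte 0xE1 = 11100001 → 3-byte char #2 = E1 9B 9C.
Leading byte 0xE1 = 11100001 matches 1110xxxx → 3-byte sequence.
Byte 1: 0xE1 = 11100001, payload 0001 (4 bits).
Byte 2: 0x9B = 10011011 (10xxxxxx ✓), payload 011011.
Byte 3: 0x9C = 10011100 (10xxxxxx ✓), payload 011100.
Concatenate: 0001011011011100 = 0x16DC (16 bits → U+16DC).

U+16DC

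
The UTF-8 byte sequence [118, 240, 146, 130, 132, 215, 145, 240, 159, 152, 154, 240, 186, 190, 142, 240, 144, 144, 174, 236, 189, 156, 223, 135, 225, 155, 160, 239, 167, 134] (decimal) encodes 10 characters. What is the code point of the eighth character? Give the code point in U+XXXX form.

U+07C7

Offset 0: leading byte 0x76 = 01110110 → 1-byte char #1 = 76.
Offset 1: leading byte 0xF0 = 11110000 → 4-byte char #2 = F0 92 82 84.
Offset 5: leading byte 0xD7 = 11010111 → 2-byte char #3 = D7 91.
Offset 7: leading byte 0xF0 = 11110000 → 4-byte char #4 = F0 9F 98 9A.
Offset 11: leading byte 0xF0 = 11110000 → 4-byte char #5 = F0 BA BE 8E.
Offset 15: leading byte 0xF0 = 11110000 → 4-byte char #6 = F0 90 90 AE.
Offset 19: leading byte 0xEC = 11101100 → 3-byte char #7 = EC BD 9C.
Offset 22: leading byte 0xDF = 11011111 → 2-byte char #8 = DF 87.
Leading byte 0xDF = 11011111 matches 110xxxxx → 2-byte sequence.
Byte 1: 0xDF = 11011111, payload 11111 (5 bits).
Byte 2: 0x87 = 10000111 (10xxxxxx ✓), payload 000111.
Concatenate: 11111000111 = 0x7C7 (11 bits → U+07C7).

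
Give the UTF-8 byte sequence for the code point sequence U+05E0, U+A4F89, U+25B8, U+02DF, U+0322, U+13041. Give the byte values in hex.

U+05E0: 2-byte form → D7 A0.
U+A4F89: 4-byte form → F2 A4 BE 89.
U+25B8: 3-byte form → E2 96 B8.
U+02DF: 2-byte form → CB 9F.
U+0322: 2-byte form → CC A2.
U+13041: 4-byte form → F0 93 81 81.
Concatenated (17 bytes): D7 A0 F2 A4 BE 89 E2 96 B8 CB 9F CC A2 F0 93 81 81.

D7 A0 F2 A4 BE 89 E2 96 B8 CB 9F CC A2 F0 93 81 81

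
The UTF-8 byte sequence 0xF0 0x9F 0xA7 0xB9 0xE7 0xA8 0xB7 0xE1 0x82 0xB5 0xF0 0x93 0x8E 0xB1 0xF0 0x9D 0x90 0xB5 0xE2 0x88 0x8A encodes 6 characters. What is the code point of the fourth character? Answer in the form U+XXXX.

Offset 0: leading byte 0xF0 = 11110000 → 4-byte char #1 = F0 9F A7 B9.
Offset 4: leading byte 0xE7 = 11100111 → 3-byte char #2 = E7 A8 B7.
Offset 7: leading byte 0xE1 = 11100001 → 3-byte char #3 = E1 82 B5.
Offset 10: leading byte 0xF0 = 11110000 → 4-byte char #4 = F0 93 8E B1.
Leading byte 0xF0 = 11110000 matches 11110xxx → 4-byte sequence.
Byte 1: 0xF0 = 11110000, payload 000 (3 bits).
Byte 2: 0x93 = 10010011 (10xxxxxx ✓), payload 010011.
Byte 3: 0x8E = 10001110 (10xxxxxx ✓), payload 001110.
Byte 4: 0xB1 = 10110001 (10xxxxxx ✓), payload 110001.
Concatenate: 000010011001110110001 = 0x133B1 (21 bits → U+133B1).

U+133B1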